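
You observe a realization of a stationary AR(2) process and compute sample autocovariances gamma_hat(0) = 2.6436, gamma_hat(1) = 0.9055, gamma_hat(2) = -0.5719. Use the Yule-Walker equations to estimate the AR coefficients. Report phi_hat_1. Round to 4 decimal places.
\hat\phi_{1} = 0.4720

The Yule-Walker equations for an AR(p) process read, in matrix form,
  Gamma_p phi = r_p,   with   (Gamma_p)_{ij} = gamma(|i - j|),
                       (r_p)_i = gamma(i),   i,j = 1..p.
Substitute the sample gammas (Toeplitz matrix and right-hand side of size 2):
  Gamma_p = [[2.6436, 0.9055], [0.9055, 2.6436]]
  r_p     = [0.9055, -0.5719]
Written out:
  2.6436 phi_1 + 0.9055 phi_2 = 0.9055
  0.9055 phi_1 + 2.6436 phi_2 = -0.5719
Solve by Cramer's rule:
  det = gamma(0)^2 - gamma(1)^2 = (2.6436)^2 - (0.9055)^2 = 6.98862096 - 0.81993025 = 6.16869071
  phi_hat_1 = [gamma(1) gamma(0) - gamma(1) gamma(2)] / det = [(0.9055)(2.6436) - (0.9055)(-0.5719)] / 6.16869071 = 2.91163525 / 6.16869071 = 0.472
  phi_hat_2 = [gamma(0) gamma(2) - gamma(1)^2] / det = [(2.6436)(-0.5719) - (0.9055)^2] / 6.16869071 = -2.33180509 / 6.16869071 = -0.378
So phi_hat = [0.4720, -0.3780].
Therefore phi_hat_1 = 0.4720.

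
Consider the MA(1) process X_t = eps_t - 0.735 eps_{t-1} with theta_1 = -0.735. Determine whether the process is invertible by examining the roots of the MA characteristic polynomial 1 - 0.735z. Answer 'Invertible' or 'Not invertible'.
\text{Invertible}

The MA(q) characteristic polynomial is P(z) = 1 - 0.735z.
Invertibility requires all roots to lie outside the unit circle, i.e. |z| > 1 for every root.
This is linear in z: 1 + (-0.735) z = 0  =>  z = -1/(-0.735) = 1.360544,  |z| = 1.360544.
Moduli of all roots: 1.3605.
All moduli strictly greater than 1? Yes.
Verdict: Invertible.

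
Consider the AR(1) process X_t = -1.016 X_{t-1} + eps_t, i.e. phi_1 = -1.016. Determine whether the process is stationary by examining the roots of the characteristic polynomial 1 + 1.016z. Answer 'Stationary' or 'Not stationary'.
\text{Not stationary}

The AR(p) characteristic polynomial is P(z) = 1 + 1.016z.
Stationarity requires all roots to lie outside the unit circle, i.e. |z| > 1 for every root.
This is linear in z: 1 + (1.016) z = 0  =>  z = -1/(1.016) = -0.984252,  |z| = 0.984252.
Moduli of all roots: 0.9843.
All moduli strictly greater than 1? No.
Verdict: Not stationary.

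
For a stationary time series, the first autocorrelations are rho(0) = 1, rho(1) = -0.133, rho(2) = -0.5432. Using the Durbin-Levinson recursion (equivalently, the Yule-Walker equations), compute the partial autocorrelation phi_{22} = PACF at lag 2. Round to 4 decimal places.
\phi_{22} = -0.5710

The PACF at lag k is phi_{kk}, the last component of the solution
to the Yule-Walker system G_k phi = r_k where
  (G_k)_{ij} = rho(|i - j|), (r_k)_i = rho(i), i,j = 1..k.
Equivalently, Durbin-Levinson gives phi_{kk} iteratively:
  phi_{11} = rho(1)
  phi_{kk} = [rho(k) - sum_{j=1..k-1} phi_{k-1,j} rho(k-j)]
            / [1 - sum_{j=1..k-1} phi_{k-1,j} rho(j)],
  phi_{k,j} = phi_{k-1,j} - phi_{kk} phi_{k-1,k-j},  j = 1..k-1.
Step k = 1:
  phi_11 = rho(1) = -0.133.
Step k = 2:
  phi_22 = [rho(2) - phi_11 rho(1)] / [1 - phi_11 rho(1)] = [-0.5432 - (-0.133)(-0.133)] / [1 - (-0.133)(-0.133)]
         = -0.560889 / 0.982311 = -0.571.
Therefore phi_{22} = -0.5710.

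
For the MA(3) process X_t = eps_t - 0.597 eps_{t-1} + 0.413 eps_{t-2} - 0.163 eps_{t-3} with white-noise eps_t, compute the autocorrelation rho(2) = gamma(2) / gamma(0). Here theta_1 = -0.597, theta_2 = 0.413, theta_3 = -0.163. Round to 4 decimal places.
\rho(2) = 0.3285

For an MA(q) process with theta_0 = 1, the autocovariance is
  gamma(k) = sigma^2 * sum_{i=0..q-k} theta_i * theta_{i+k},
and rho(k) = gamma(k) / gamma(0). Sigma^2 cancels.
  numerator   = (1)*(0.413) + (-0.597)*(-0.163) = 0.510311.
  denominator = (1)^2 + (-0.597)^2 + (0.413)^2 + (-0.163)^2 = 1.553547.
  rho(2) = 0.510311 / 1.553547 = 0.3285.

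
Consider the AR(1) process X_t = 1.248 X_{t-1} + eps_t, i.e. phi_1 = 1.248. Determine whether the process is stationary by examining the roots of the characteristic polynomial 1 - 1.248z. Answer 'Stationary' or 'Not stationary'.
\text{Not stationary}

The AR(p) characteristic polynomial is P(z) = 1 - 1.248z.
Stationarity requires all roots to lie outside the unit circle, i.e. |z| > 1 for every root.
This is linear in z: 1 + (-1.248) z = 0  =>  z = -1/(-1.248) = 0.801282,  |z| = 0.801282.
Moduli of all roots: 0.8013.
All moduli strictly greater than 1? No.
Verdict: Not stationary.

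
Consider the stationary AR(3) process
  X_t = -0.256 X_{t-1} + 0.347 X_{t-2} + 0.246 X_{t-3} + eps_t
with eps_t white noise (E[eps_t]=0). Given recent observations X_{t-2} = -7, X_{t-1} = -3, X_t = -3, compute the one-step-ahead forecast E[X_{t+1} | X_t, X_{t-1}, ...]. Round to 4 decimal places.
E[X_{t+1} \mid \mathcal F_t] = -1.9950

For an AR(p) model X_t = c + sum_i phi_i X_{t-i} + eps_t, the
one-step-ahead conditional mean is
  E[X_{t+1} | X_t, ...] = c + sum_i phi_i X_{t+1-i}.
Substitute known values:
  E[X_{t+1} | ...] = (-0.256) * (-3) + (0.347) * (-3) + (0.246) * (-7)
                   = -1.9950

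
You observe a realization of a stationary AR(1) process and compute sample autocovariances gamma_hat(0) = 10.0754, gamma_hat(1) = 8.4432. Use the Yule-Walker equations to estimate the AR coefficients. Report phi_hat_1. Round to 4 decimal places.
\hat\phi_{1} = 0.8380

The Yule-Walker equations for an AR(p) process read, in matrix form,
  Gamma_p phi = r_p,   with   (Gamma_p)_{ij} = gamma(|i - j|),
                       (r_p)_i = gamma(i),   i,j = 1..p.
Substitute the sample gammas (Toeplitz matrix and right-hand side of size 1):
  Gamma_p = [[10.0754]]
  r_p     = [8.4432]
With p = 1 this is the single equation gamma(0) phi_1 = gamma(1):
  phi_hat_1 = gamma(1) / gamma(0) = 8.4432 / 10.0754 = 0.8380.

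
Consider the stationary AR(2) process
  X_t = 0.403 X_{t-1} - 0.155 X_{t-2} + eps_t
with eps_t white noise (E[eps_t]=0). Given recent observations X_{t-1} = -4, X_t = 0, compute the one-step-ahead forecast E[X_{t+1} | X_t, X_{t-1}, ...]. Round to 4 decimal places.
E[X_{t+1} \mid \mathcal F_t] = 0.6200

For an AR(p) model X_t = c + sum_i phi_i X_{t-i} + eps_t, the
one-step-ahead conditional mean is
  E[X_{t+1} | X_t, ...] = c + sum_i phi_i X_{t+1-i}.
Substitute known values:
  E[X_{t+1} | ...] = (0.403) * (0) + (-0.155) * (-4)
                   = 0.6200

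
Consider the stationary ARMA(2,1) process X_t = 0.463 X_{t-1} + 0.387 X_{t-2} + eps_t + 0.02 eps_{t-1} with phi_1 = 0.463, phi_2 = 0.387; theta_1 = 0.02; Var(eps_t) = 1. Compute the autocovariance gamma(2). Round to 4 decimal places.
\gamma(2) = 2.0942

Multiply the model equation by X_{t-k} and take expectations. With theta_0 = psi_0 = 1 and psi_j the MA(infinity) weights, this gives
  gamma(k) - sum_i phi_i gamma(k-i) = c_k,
  c_k = sigma^2 * sum_{j=k..q} theta_j psi_{j-k}   (c_k = 0 for k > q),
using gamma(-m) = gamma(m).
psi-weights needed (psi_j = theta_j + sum_i phi_i psi_{j-i}):
  psi_1 = theta_1 + phi_1 = 0.02 + (0.463) = 0.483
Right-hand sides:
  c_0 = sigma^2 (1 + theta_1 psi_1) = 1 * (1 + (0.02)(0.483)) = 1 * 1.00966 = 1.00966
  c_1 = sigma^2 theta_1 = 1 * (0.02) = 0.02
  c_2 = 0
Equations for k = 0, 1, 2 (AR order 2, c_2 = 0):
  (E0) gamma(0) = phi_1 gamma(1) + phi_2 gamma(2) + c_0
  (E1) gamma(1) = phi_1 gamma(0) + phi_2 gamma(1) + c_1
  (E2) gamma(2) = phi_1 gamma(1) + phi_2 gamma(0)
From (E1): gamma(1) = A gamma(0) + B with
  A = phi_1 / (1 - phi_2) = 0.463 / 0.613 = 0.755302,   B = c_1 / (1 - phi_2) = 0.02 / 0.613 = 0.032626.
Insert (E2) into (E0): gamma(0) (1 - phi_2^2) = phi_1 (1 + phi_2) gamma(1) + c_0.
  phi_1 (1 + phi_2) = (0.463)(1.387) = 0.642181,   1 - phi_2^2 = 0.850231.
Replace gamma(1) by A gamma(0) + B and collect gamma(0):
  gamma(0) [0.850231 - (0.642181)(0.755302)] = (0.642181)(0.032626) + 1.00966
  gamma(0) * 0.365191 = 1.030612
  gamma(0) = 1.030612 / 0.365191 = 2.822122.
  gamma(1) = A gamma(0) + B = (0.755302)(2.822122) + (0.032626) = 2.16418.
  gamma(2) = phi_1 gamma(1) + phi_2 gamma(0) = (0.463)(2.16418) + (0.387)(2.822122) = 2.094176.
Therefore gamma(2) = 2.0942 (to 4 decimal places).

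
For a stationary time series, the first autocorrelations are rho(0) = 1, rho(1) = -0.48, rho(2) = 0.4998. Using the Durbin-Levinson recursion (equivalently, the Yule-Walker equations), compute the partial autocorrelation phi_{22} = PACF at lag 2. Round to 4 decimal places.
\phi_{22} = 0.3501

The PACF at lag k is phi_{kk}, the last component of the solution
to the Yule-Walker system G_k phi = r_k where
  (G_k)_{ij} = rho(|i - j|), (r_k)_i = rho(i), i,j = 1..k.
Equivalently, Durbin-Levinson gives phi_{kk} iteratively:
  phi_{11} = rho(1)
  phi_{kk} = [rho(k) - sum_{j=1..k-1} phi_{k-1,j} rho(k-j)]
            / [1 - sum_{j=1..k-1} phi_{k-1,j} rho(j)],
  phi_{k,j} = phi_{k-1,j} - phi_{kk} phi_{k-1,k-j},  j = 1..k-1.
Step k = 1:
  phi_11 = rho(1) = -0.48.
Step k = 2:
  phi_22 = [rho(2) - phi_11 rho(1)] / [1 - phi_11 rho(1)] = [0.4998 - (-0.48)(-0.48)] / [1 - (-0.48)(-0.48)]
         = 0.2694 / 0.7696 = 0.3501.
Therefore phi_{22} = 0.3501.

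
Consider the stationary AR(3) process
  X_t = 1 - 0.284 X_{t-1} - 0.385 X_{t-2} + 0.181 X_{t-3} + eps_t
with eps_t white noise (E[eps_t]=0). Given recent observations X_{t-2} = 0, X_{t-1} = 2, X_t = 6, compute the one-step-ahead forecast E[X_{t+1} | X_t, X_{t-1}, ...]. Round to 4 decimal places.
E[X_{t+1} \mid \mathcal F_t] = -1.4740

For an AR(p) model X_t = c + sum_i phi_i X_{t-i} + eps_t, the
one-step-ahead conditional mean is
  E[X_{t+1} | X_t, ...] = c + sum_i phi_i X_{t+1-i}.
Substitute known values:
  E[X_{t+1} | ...] = 1 + (-0.284) * (6) + (-0.385) * (2) + (0.181) * (0)
                   = -1.4740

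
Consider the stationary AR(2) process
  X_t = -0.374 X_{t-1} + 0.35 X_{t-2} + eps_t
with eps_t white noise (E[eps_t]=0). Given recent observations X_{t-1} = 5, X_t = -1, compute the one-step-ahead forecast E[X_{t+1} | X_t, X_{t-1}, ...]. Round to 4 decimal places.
E[X_{t+1} \mid \mathcal F_t] = 2.1240

For an AR(p) model X_t = c + sum_i phi_i X_{t-i} + eps_t, the
one-step-ahead conditional mean is
  E[X_{t+1} | X_t, ...] = c + sum_i phi_i X_{t+1-i}.
Substitute known values:
  E[X_{t+1} | ...] = (-0.374) * (-1) + (0.35) * (5)
                   = 2.1240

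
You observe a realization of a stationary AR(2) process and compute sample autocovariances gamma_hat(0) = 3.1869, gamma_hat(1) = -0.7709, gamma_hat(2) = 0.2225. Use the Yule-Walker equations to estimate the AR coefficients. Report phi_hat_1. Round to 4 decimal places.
\hat\phi_{1} = -0.2390

The Yule-Walker equations for an AR(p) process read, in matrix form,
  Gamma_p phi = r_p,   with   (Gamma_p)_{ij} = gamma(|i - j|),
                       (r_p)_i = gamma(i),   i,j = 1..p.
Substitute the sample gammas (Toeplitz matrix and right-hand side of size 2):
  Gamma_p = [[3.1869, -0.7709], [-0.7709, 3.1869]]
  r_p     = [-0.7709, 0.2225]
Written out:
  3.1869 phi_1 - 0.7709 phi_2 = -0.7709
  -0.7709 phi_1 + 3.1869 phi_2 = 0.2225
Solve by Cramer's rule:
  det = gamma(0)^2 - gamma(1)^2 = (3.1869)^2 - (-0.7709)^2 = 10.15633161 - 0.59428681 = 9.5620448
  phi_hat_1 = [gamma(1) gamma(0) - gamma(1) gamma(2)] / det = [(-0.7709)(3.1869) - (-0.7709)(0.2225)] / 9.5620448 = -2.28525596 / 9.5620448 = -0.239
  phi_hat_2 = [gamma(0) gamma(2) - gamma(1)^2] / det = [(3.1869)(0.2225) - (-0.7709)^2] / 9.5620448 = 0.11479844 / 9.5620448 = 0.012
So phi_hat = [-0.2390, 0.0120].
Therefore phi_hat_1 = -0.2390.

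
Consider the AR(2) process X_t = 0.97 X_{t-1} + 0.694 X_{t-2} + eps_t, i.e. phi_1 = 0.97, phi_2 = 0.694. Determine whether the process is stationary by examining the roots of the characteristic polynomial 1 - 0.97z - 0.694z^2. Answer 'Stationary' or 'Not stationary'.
\text{Not stationary}

The AR(p) characteristic polynomial is P(z) = 1 - 0.97z - 0.694z^2.
Stationarity requires all roots to lie outside the unit circle, i.e. |z| > 1 for every root.
Set 1 + (-0.97) z + (-0.694) z^2 = 0, i.e. a z^2 + b z + c = 0 with a = -0.694, b = -0.97, c = 1.
Discriminant D = b^2 - 4ac = (-0.97)^2 - 4*(-0.694)*1 = 0.9409 - (-2.776) = 3.7169.
D >= 0, so the roots are real: z = (-b +/- sqrt(D)) / (2a) = (0.97 +/- 1.927926) / (-1.388).
  z_1 = (0.97 + 1.927926) / (-1.388) = -2.0878,   |z_1| = 2.0878.
  z_2 = (0.97 - 1.927926) / (-1.388) = 0.6901,   |z_2| = 0.6901.
Moduli of all roots: 2.0878, 0.6901.
All moduli strictly greater than 1? No.
Verdict: Not stationary.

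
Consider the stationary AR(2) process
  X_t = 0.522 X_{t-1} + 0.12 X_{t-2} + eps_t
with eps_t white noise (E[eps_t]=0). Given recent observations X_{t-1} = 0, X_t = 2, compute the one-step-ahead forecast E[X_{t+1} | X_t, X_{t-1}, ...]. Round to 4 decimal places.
E[X_{t+1} \mid \mathcal F_t] = 1.0440

For an AR(p) model X_t = c + sum_i phi_i X_{t-i} + eps_t, the
one-step-ahead conditional mean is
  E[X_{t+1} | X_t, ...] = c + sum_i phi_i X_{t+1-i}.
Substitute known values:
  E[X_{t+1} | ...] = (0.522) * (2) + (0.12) * (0)
                   = 1.0440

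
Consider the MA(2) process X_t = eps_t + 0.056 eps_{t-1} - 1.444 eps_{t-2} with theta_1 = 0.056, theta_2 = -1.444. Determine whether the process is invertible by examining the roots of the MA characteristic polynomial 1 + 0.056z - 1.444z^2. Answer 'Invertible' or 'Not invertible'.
\text{Not invertible}

The MA(q) characteristic polynomial is P(z) = 1 + 0.056z - 1.444z^2.
Invertibility requires all roots to lie outside the unit circle, i.e. |z| > 1 for every root.
Set 1 + (0.056) z + (-1.444) z^2 = 0, i.e. a z^2 + b z + c = 0 with a = -1.444, b = 0.056, c = 1.
Discriminant D = b^2 - 4ac = (0.056)^2 - 4*(-1.444)*1 = 0.003136 - (-5.776) = 5.779136.
D >= 0, so the roots are real: z = (-b +/- sqrt(D)) / (2a) = (-0.056 +/- 2.403983) / (-2.888).
  z_1 = (-0.056 + 2.403983) / (-2.888) = -0.813,   |z_1| = 0.813.
  z_2 = (-0.056 - 2.403983) / (-2.888) = 0.8518,   |z_2| = 0.8518.
Moduli of all roots: 0.8130, 0.8518.
All moduli strictly greater than 1? No.
Verdict: Not invertible.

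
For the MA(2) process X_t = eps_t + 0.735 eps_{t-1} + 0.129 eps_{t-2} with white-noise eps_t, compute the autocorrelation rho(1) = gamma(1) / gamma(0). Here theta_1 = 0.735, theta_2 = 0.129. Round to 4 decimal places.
\rho(1) = 0.5330

For an MA(q) process with theta_0 = 1, the autocovariance is
  gamma(k) = sigma^2 * sum_{i=0..q-k} theta_i * theta_{i+k},
and rho(k) = gamma(k) / gamma(0). Sigma^2 cancels.
  numerator   = (1)*(0.735) + (0.735)*(0.129) = 0.829815.
  denominator = (1)^2 + (0.735)^2 + (0.129)^2 = 1.556866.
  rho(1) = 0.829815 / 1.556866 = 0.5330.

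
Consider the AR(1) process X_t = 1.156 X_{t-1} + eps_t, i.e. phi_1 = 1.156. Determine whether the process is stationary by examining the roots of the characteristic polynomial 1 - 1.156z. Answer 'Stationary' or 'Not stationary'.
\text{Not stationary}

The AR(p) characteristic polynomial is P(z) = 1 - 1.156z.
Stationarity requires all roots to lie outside the unit circle, i.e. |z| > 1 for every root.
This is linear in z: 1 + (-1.156) z = 0  =>  z = -1/(-1.156) = 0.865052,  |z| = 0.865052.
Moduli of all roots: 0.8651.
All moduli strictly greater than 1? No.
Verdict: Not stationary.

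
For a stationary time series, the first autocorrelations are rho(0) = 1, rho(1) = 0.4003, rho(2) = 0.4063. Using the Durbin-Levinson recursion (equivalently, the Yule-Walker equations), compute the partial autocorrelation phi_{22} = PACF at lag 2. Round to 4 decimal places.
\phi_{22} = 0.2930

The PACF at lag k is phi_{kk}, the last component of the solution
to the Yule-Walker system G_k phi = r_k where
  (G_k)_{ij} = rho(|i - j|), (r_k)_i = rho(i), i,j = 1..k.
Equivalently, Durbin-Levinson gives phi_{kk} iteratively:
  phi_{11} = rho(1)
  phi_{kk} = [rho(k) - sum_{j=1..k-1} phi_{k-1,j} rho(k-j)]
            / [1 - sum_{j=1..k-1} phi_{k-1,j} rho(j)],
  phi_{k,j} = phi_{k-1,j} - phi_{kk} phi_{k-1,k-j},  j = 1..k-1.
Step k = 1:
  phi_11 = rho(1) = 0.4003.
Step k = 2:
  phi_22 = [rho(2) - phi_11 rho(1)] / [1 - phi_11 rho(1)] = [0.4063 - (0.4003)(0.4003)] / [1 - (0.4003)(0.4003)]
         = 0.24605991 / 0.83975991 = 0.293.
Therefore phi_{22} = 0.2930.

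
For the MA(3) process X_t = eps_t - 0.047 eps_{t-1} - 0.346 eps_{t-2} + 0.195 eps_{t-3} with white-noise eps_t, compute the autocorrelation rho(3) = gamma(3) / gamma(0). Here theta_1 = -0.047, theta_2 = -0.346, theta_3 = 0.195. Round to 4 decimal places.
\rho(3) = 0.1681

For an MA(q) process with theta_0 = 1, the autocovariance is
  gamma(k) = sigma^2 * sum_{i=0..q-k} theta_i * theta_{i+k},
and rho(k) = gamma(k) / gamma(0). Sigma^2 cancels.
  numerator   = (1)*(0.195) = 0.195.
  denominator = (1)^2 + (-0.047)^2 + (-0.346)^2 + (0.195)^2 = 1.15995.
  rho(3) = 0.195 / 1.15995 = 0.1681.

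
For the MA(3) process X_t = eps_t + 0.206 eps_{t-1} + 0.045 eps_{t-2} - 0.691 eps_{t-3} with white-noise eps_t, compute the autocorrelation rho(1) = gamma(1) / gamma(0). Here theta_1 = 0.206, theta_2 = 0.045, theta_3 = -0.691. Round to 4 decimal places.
\rho(1) = 0.1210

For an MA(q) process with theta_0 = 1, the autocovariance is
  gamma(k) = sigma^2 * sum_{i=0..q-k} theta_i * theta_{i+k},
and rho(k) = gamma(k) / gamma(0). Sigma^2 cancels.
  numerator   = (1)*(0.206) + (0.206)*(0.045) + (0.045)*(-0.691) = 0.184175.
  denominator = (1)^2 + (0.206)^2 + (0.045)^2 + (-0.691)^2 = 1.521942.
  rho(1) = 0.184175 / 1.521942 = 0.1210.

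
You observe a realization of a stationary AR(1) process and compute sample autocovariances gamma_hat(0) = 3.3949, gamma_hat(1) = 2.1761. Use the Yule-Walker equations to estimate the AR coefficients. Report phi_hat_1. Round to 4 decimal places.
\hat\phi_{1} = 0.6410

The Yule-Walker equations for an AR(p) process read, in matrix form,
  Gamma_p phi = r_p,   with   (Gamma_p)_{ij} = gamma(|i - j|),
                       (r_p)_i = gamma(i),   i,j = 1..p.
Substitute the sample gammas (Toeplitz matrix and right-hand side of size 1):
  Gamma_p = [[3.3949]]
  r_p     = [2.1761]
With p = 1 this is the single equation gamma(0) phi_1 = gamma(1):
  phi_hat_1 = gamma(1) / gamma(0) = 2.1761 / 3.3949 = 0.6410.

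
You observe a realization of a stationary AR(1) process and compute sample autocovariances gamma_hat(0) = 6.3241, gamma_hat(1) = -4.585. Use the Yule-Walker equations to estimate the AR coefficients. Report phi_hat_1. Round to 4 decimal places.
\hat\phi_{1} = -0.7250

The Yule-Walker equations for an AR(p) process read, in matrix form,
  Gamma_p phi = r_p,   with   (Gamma_p)_{ij} = gamma(|i - j|),
                       (r_p)_i = gamma(i),   i,j = 1..p.
Substitute the sample gammas (Toeplitz matrix and right-hand side of size 1):
  Gamma_p = [[6.3241]]
  r_p     = [-4.585]
With p = 1 this is the single equation gamma(0) phi_1 = gamma(1):
  phi_hat_1 = gamma(1) / gamma(0) = -4.585 / 6.3241 = -0.7250.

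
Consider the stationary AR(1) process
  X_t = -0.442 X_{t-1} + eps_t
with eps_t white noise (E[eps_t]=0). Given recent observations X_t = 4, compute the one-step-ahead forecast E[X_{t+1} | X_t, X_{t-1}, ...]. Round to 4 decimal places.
E[X_{t+1} \mid \mathcal F_t] = -1.7680

For an AR(p) model X_t = c + sum_i phi_i X_{t-i} + eps_t, the
one-step-ahead conditional mean is
  E[X_{t+1} | X_t, ...] = c + sum_i phi_i X_{t+1-i}.
Substitute known values:
  E[X_{t+1} | ...] = (-0.442) * (4)
                   = -1.7680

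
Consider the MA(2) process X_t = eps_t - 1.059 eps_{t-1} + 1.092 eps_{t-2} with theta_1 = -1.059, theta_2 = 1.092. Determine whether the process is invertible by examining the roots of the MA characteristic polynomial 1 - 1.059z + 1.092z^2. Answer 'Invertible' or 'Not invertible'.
\text{Not invertible}

The MA(q) characteristic polynomial is P(z) = 1 - 1.059z + 1.092z^2.
Invertibility requires all roots to lie outside the unit circle, i.e. |z| > 1 for every root.
Set 1 + (-1.059) z + (1.092) z^2 = 0, i.e. a z^2 + b z + c = 0 with a = 1.092, b = -1.059, c = 1.
Discriminant D = b^2 - 4ac = (-1.059)^2 - 4*(1.092)*1 = 1.121481 - (4.368) = -3.246519.
D < 0, so the roots are the complex-conjugate pair z = (-b +/- i sqrt(-D)) / (2a) = 0.4849 +/- 0.825i.
For a conjugate pair |z|^2 = z * conj(z) = (product of roots) = c/a = 1/(1.092) = 0.915751, so |z| = sqrt(0.915751) = 0.9569 for both roots.
Moduli of all roots: 0.9569, 0.9569.
All moduli strictly greater than 1? No.
Verdict: Not invertible.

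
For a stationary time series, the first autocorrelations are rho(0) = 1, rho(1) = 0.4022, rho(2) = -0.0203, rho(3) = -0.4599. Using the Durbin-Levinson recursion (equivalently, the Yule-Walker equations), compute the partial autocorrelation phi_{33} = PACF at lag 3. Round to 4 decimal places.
\phi_{33} = -0.4540

The PACF at lag k is phi_{kk}, the last component of the solution
to the Yule-Walker system G_k phi = r_k where
  (G_k)_{ij} = rho(|i - j|), (r_k)_i = rho(i), i,j = 1..k.
Equivalently, Durbin-Levinson gives phi_{kk} iteratively:
  phi_{11} = rho(1)
  phi_{kk} = [rho(k) - sum_{j=1..k-1} phi_{k-1,j} rho(k-j)]
            / [1 - sum_{j=1..k-1} phi_{k-1,j} rho(j)],
  phi_{k,j} = phi_{k-1,j} - phi_{kk} phi_{k-1,k-j},  j = 1..k-1.
Step k = 1:
  phi_11 = rho(1) = 0.4022.
Step k = 2:
  phi_22 = [rho(2) - phi_11 rho(1)] / [1 - phi_11 rho(1)] = [-0.0203 - (0.4022)(0.4022)] / [1 - (0.4022)(0.4022)]
         = -0.18206484 / 0.83823516 = -0.2172.
  Update: phi_21 = phi_11 - phi_22 phi_11 = 0.4022 - (-0.2172)(0.4022) = 0.489558.
Step k = 3:
  phi_33 = [rho(3) - phi_21 rho(2) - phi_22 rho(1)] / [1 - phi_21 rho(1) - phi_22 rho(2)]
    numerator   = -0.4599 - (0.489558)(-0.0203) - (-0.2172)(0.4022) = -0.36260406
    denominator = 1 - (0.489558)(0.4022) - (-0.2172)(-0.0203) = 0.79869064
  phi_33 = -0.36260406 / 0.79869064 = -0.454.
Therefore phi_{33} = -0.4540.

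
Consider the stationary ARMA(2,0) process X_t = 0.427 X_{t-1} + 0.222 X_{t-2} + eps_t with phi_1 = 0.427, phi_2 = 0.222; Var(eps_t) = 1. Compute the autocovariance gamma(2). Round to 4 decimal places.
\gamma(2) = 0.6869

Multiply the model equation by X_{t-k} and take expectations. With theta_0 = psi_0 = 1 and psi_j the MA(infinity) weights, this gives
  gamma(k) - sum_i phi_i gamma(k-i) = c_k,
  c_k = sigma^2 * sum_{j=k..q} theta_j psi_{j-k}   (c_k = 0 for k > q),
using gamma(-m) = gamma(m).
Pure AR (q = 0): c_0 = sigma^2 = 1, c_k = 0 for k >= 1.
Equations for k = 0, 1, 2 (AR order 2, c_2 = 0):
  (E0) gamma(0) = phi_1 gamma(1) + phi_2 gamma(2) + c_0
  (E1) gamma(1) = phi_1 gamma(0) + phi_2 gamma(1) + c_1
  (E2) gamma(2) = phi_1 gamma(1) + phi_2 gamma(0)
From (E1): gamma(1) = A gamma(0) + B with
  A = phi_1 / (1 - phi_2) = 0.427 / 0.778 = 0.548843,   B = c_1 / (1 - phi_2) = 0 / 0.778 = 0.
Insert (E2) into (E0): gamma(0) (1 - phi_2^2) = phi_1 (1 + phi_2) gamma(1) + c_0.
  phi_1 (1 + phi_2) = (0.427)(1.222) = 0.521794,   1 - phi_2^2 = 0.950716.
Replace gamma(1) by A gamma(0) + B and collect gamma(0):
  gamma(0) [0.950716 - (0.521794)(0.548843)] = c_0 = 1
  gamma(0) * 0.664333 = 1
  gamma(0) = 1 / 0.664333 = 1.505269.
  gamma(1) = A gamma(0) = (0.548843)(1.505269) = 0.826157.
  gamma(2) = phi_1 gamma(1) + phi_2 gamma(0) = (0.427)(0.826157) + (0.222)(1.505269) = 0.686939.
Therefore gamma(2) = 0.6869 (to 4 decimal places).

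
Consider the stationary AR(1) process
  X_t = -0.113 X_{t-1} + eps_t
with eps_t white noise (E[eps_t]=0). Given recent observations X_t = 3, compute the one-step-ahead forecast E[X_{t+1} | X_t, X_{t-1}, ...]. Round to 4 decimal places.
E[X_{t+1} \mid \mathcal F_t] = -0.3390

For an AR(p) model X_t = c + sum_i phi_i X_{t-i} + eps_t, the
one-step-ahead conditional mean is
  E[X_{t+1} | X_t, ...] = c + sum_i phi_i X_{t+1-i}.
Substitute known values:
  E[X_{t+1} | ...] = (-0.113) * (3)
                   = -0.3390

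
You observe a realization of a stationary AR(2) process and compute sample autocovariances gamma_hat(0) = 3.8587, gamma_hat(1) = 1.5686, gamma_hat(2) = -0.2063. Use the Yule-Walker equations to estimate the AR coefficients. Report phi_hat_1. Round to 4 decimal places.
\hat\phi_{1} = 0.5130

The Yule-Walker equations for an AR(p) process read, in matrix form,
  Gamma_p phi = r_p,   with   (Gamma_p)_{ij} = gamma(|i - j|),
                       (r_p)_i = gamma(i),   i,j = 1..p.
Substitute the sample gammas (Toeplitz matrix and right-hand side of size 2):
  Gamma_p = [[3.8587, 1.5686], [1.5686, 3.8587]]
  r_p     = [1.5686, -0.2063]
Written out:
  3.8587 phi_1 + 1.5686 phi_2 = 1.5686
  1.5686 phi_1 + 3.8587 phi_2 = -0.2063
Solve by Cramer's rule:
  det = gamma(0)^2 - gamma(1)^2 = (3.8587)^2 - (1.5686)^2 = 14.88956569 - 2.46050596 = 12.42905973
  phi_hat_1 = [gamma(1) gamma(0) - gamma(1) gamma(2)] / det = [(1.5686)(3.8587) - (1.5686)(-0.2063)] / 12.42905973 = 6.376359 / 12.42905973 = 0.513
  phi_hat_2 = [gamma(0) gamma(2) - gamma(1)^2] / det = [(3.8587)(-0.2063) - (1.5686)^2] / 12.42905973 = -3.25655577 / 12.42905973 = -0.262
So phi_hat = [0.5130, -0.2620].
Therefore phi_hat_1 = 0.5130.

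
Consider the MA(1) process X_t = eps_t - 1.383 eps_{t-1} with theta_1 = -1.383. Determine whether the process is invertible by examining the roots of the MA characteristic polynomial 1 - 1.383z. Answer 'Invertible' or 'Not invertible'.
\text{Not invertible}

The MA(q) characteristic polynomial is P(z) = 1 - 1.383z.
Invertibility requires all roots to lie outside the unit circle, i.e. |z| > 1 for every root.
This is linear in z: 1 + (-1.383) z = 0  =>  z = -1/(-1.383) = 0.723066,  |z| = 0.723066.
Moduli of all roots: 0.7231.
All moduli strictly greater than 1? No.
Verdict: Not invertible.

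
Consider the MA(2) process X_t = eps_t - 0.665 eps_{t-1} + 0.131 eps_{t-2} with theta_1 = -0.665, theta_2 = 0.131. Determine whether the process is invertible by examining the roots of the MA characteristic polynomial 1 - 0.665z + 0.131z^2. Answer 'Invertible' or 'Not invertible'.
\text{Invertible}

The MA(q) characteristic polynomial is P(z) = 1 - 0.665z + 0.131z^2.
Invertibility requires all roots to lie outside the unit circle, i.e. |z| > 1 for every root.
Set 1 + (-0.665) z + (0.131) z^2 = 0, i.e. a z^2 + b z + c = 0 with a = 0.131, b = -0.665, c = 1.
Discriminant D = b^2 - 4ac = (-0.665)^2 - 4*(0.131)*1 = 0.442225 - (0.524) = -0.081775.
D < 0, so the roots are the complex-conjugate pair z = (-b +/- i sqrt(-D)) / (2a) = 2.5382 +/- 1.0915i.
For a conjugate pair |z|^2 = z * conj(z) = (product of roots) = c/a = 1/(0.131) = 7.633588, so |z| = sqrt(7.633588) = 2.7629 for both roots.
Moduli of all roots: 2.7629, 2.7629.
All moduli strictly greater than 1? Yes.
Verdict: Invertible.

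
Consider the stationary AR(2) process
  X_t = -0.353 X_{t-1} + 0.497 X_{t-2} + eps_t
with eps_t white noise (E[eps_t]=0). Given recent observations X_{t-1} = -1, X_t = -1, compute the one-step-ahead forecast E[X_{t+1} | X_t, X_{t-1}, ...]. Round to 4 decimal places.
E[X_{t+1} \mid \mathcal F_t] = -0.1440

For an AR(p) model X_t = c + sum_i phi_i X_{t-i} + eps_t, the
one-step-ahead conditional mean is
  E[X_{t+1} | X_t, ...] = c + sum_i phi_i X_{t+1-i}.
Substitute known values:
  E[X_{t+1} | ...] = (-0.353) * (-1) + (0.497) * (-1)
                   = -0.1440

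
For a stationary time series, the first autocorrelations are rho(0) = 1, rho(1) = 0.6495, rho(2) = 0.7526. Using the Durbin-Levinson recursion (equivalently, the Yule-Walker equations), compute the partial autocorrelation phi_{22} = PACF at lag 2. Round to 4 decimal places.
\phi_{22} = 0.5721

The PACF at lag k is phi_{kk}, the last component of the solution
to the Yule-Walker system G_k phi = r_k where
  (G_k)_{ij} = rho(|i - j|), (r_k)_i = rho(i), i,j = 1..k.
Equivalently, Durbin-Levinson gives phi_{kk} iteratively:
  phi_{11} = rho(1)
  phi_{kk} = [rho(k) - sum_{j=1..k-1} phi_{k-1,j} rho(k-j)]
            / [1 - sum_{j=1..k-1} phi_{k-1,j} rho(j)],
  phi_{k,j} = phi_{k-1,j} - phi_{kk} phi_{k-1,k-j},  j = 1..k-1.
Step k = 1:
  phi_11 = rho(1) = 0.6495.
Step k = 2:
  phi_22 = [rho(2) - phi_11 rho(1)] / [1 - phi_11 rho(1)] = [0.7526 - (0.6495)(0.6495)] / [1 - (0.6495)(0.6495)]
         = 0.33074975 / 0.57814975 = 0.5721.
Therefore phi_{22} = 0.5721.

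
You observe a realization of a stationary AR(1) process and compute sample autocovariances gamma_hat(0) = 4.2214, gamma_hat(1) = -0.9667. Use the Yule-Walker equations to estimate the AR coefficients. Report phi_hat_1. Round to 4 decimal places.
\hat\phi_{1} = -0.2290

The Yule-Walker equations for an AR(p) process read, in matrix form,
  Gamma_p phi = r_p,   with   (Gamma_p)_{ij} = gamma(|i - j|),
                       (r_p)_i = gamma(i),   i,j = 1..p.
Substitute the sample gammas (Toeplitz matrix and right-hand side of size 1):
  Gamma_p = [[4.2214]]
  r_p     = [-0.9667]
With p = 1 this is the single equation gamma(0) phi_1 = gamma(1):
  phi_hat_1 = gamma(1) / gamma(0) = -0.9667 / 4.2214 = -0.2290.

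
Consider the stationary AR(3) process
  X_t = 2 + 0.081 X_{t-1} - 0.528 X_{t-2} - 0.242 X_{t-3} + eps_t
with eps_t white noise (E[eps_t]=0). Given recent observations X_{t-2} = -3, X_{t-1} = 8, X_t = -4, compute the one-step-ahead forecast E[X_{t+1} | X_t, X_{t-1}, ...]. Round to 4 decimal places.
E[X_{t+1} \mid \mathcal F_t] = -1.8220

For an AR(p) model X_t = c + sum_i phi_i X_{t-i} + eps_t, the
one-step-ahead conditional mean is
  E[X_{t+1} | X_t, ...] = c + sum_i phi_i X_{t+1-i}.
Substitute known values:
  E[X_{t+1} | ...] = 2 + (0.081) * (-4) + (-0.528) * (8) + (-0.242) * (-3)
                   = -1.8220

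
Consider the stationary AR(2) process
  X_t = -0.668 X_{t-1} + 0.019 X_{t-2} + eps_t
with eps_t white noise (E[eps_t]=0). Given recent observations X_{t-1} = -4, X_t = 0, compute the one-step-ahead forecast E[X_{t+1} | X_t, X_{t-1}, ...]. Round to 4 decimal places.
E[X_{t+1} \mid \mathcal F_t] = -0.0760

For an AR(p) model X_t = c + sum_i phi_i X_{t-i} + eps_t, the
one-step-ahead conditional mean is
  E[X_{t+1} | X_t, ...] = c + sum_i phi_i X_{t+1-i}.
Substitute known values:
  E[X_{t+1} | ...] = (-0.668) * (0) + (0.019) * (-4)
                   = -0.0760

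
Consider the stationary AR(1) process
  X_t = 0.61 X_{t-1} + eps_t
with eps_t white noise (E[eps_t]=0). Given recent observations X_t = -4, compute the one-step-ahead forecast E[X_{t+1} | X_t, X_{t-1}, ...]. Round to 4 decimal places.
E[X_{t+1} \mid \mathcal F_t] = -2.4400

For an AR(p) model X_t = c + sum_i phi_i X_{t-i} + eps_t, the
one-step-ahead conditional mean is
  E[X_{t+1} | X_t, ...] = c + sum_i phi_i X_{t+1-i}.
Substitute known values:
  E[X_{t+1} | ...] = (0.61) * (-4)
                   = -2.4400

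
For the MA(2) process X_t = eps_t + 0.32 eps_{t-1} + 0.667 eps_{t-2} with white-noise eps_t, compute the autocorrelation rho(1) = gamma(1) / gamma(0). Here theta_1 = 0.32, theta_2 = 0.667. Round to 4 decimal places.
\rho(1) = 0.3448

For an MA(q) process with theta_0 = 1, the autocovariance is
  gamma(k) = sigma^2 * sum_{i=0..q-k} theta_i * theta_{i+k},
and rho(k) = gamma(k) / gamma(0). Sigma^2 cancels.
  numerator   = (1)*(0.32) + (0.32)*(0.667) = 0.53344.
  denominator = (1)^2 + (0.32)^2 + (0.667)^2 = 1.547289.
  rho(1) = 0.53344 / 1.547289 = 0.3448.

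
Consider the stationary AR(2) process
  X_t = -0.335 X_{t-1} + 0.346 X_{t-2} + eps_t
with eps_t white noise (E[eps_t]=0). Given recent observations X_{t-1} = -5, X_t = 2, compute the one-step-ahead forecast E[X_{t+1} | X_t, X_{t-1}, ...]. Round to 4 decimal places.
E[X_{t+1} \mid \mathcal F_t] = -2.4000

For an AR(p) model X_t = c + sum_i phi_i X_{t-i} + eps_t, the
one-step-ahead conditional mean is
  E[X_{t+1} | X_t, ...] = c + sum_i phi_i X_{t+1-i}.
Substitute known values:
  E[X_{t+1} | ...] = (-0.335) * (2) + (0.346) * (-5)
                   = -2.4000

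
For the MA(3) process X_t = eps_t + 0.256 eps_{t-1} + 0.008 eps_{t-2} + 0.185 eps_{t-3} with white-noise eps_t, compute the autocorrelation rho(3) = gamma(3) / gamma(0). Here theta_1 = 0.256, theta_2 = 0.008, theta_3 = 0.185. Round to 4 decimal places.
\rho(3) = 0.1682

For an MA(q) process with theta_0 = 1, the autocovariance is
  gamma(k) = sigma^2 * sum_{i=0..q-k} theta_i * theta_{i+k},
and rho(k) = gamma(k) / gamma(0). Sigma^2 cancels.
  numerator   = (1)*(0.185) = 0.185.
  denominator = (1)^2 + (0.256)^2 + (0.008)^2 + (0.185)^2 = 1.099825.
  rho(3) = 0.185 / 1.099825 = 0.1682.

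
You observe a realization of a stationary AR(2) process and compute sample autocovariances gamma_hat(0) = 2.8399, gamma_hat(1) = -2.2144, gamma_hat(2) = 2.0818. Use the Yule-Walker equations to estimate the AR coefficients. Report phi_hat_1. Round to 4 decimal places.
\hat\phi_{1} = -0.5310

The Yule-Walker equations for an AR(p) process read, in matrix form,
  Gamma_p phi = r_p,   with   (Gamma_p)_{ij} = gamma(|i - j|),
                       (r_p)_i = gamma(i),   i,j = 1..p.
Substitute the sample gammas (Toeplitz matrix and right-hand side of size 2):
  Gamma_p = [[2.8399, -2.2144], [-2.2144, 2.8399]]
  r_p     = [-2.2144, 2.0818]
Written out:
  2.8399 phi_1 - 2.2144 phi_2 = -2.2144
  -2.2144 phi_1 + 2.8399 phi_2 = 2.0818
Solve by Cramer's rule:
  det = gamma(0)^2 - gamma(1)^2 = (2.8399)^2 - (-2.2144)^2 = 8.06503201 - 4.90356736 = 3.16146465
  phi_hat_1 = [gamma(1) gamma(0) - gamma(1) gamma(2)] / det = [(-2.2144)(2.8399) - (-2.2144)(2.0818)] / 3.16146465 = -1.67873664 / 3.16146465 = -0.531
  phi_hat_2 = [gamma(0) gamma(2) - gamma(1)^2] / det = [(2.8399)(2.0818) - (-2.2144)^2] / 3.16146465 = 1.00853646 / 3.16146465 = 0.319
So phi_hat = [-0.5310, 0.3190].
Therefore phi_hat_1 = -0.5310.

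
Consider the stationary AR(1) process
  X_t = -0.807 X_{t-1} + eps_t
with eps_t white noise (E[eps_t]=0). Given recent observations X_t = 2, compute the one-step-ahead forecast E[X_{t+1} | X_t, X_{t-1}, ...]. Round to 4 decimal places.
E[X_{t+1} \mid \mathcal F_t] = -1.6140

For an AR(p) model X_t = c + sum_i phi_i X_{t-i} + eps_t, the
one-step-ahead conditional mean is
  E[X_{t+1} | X_t, ...] = c + sum_i phi_i X_{t+1-i}.
Substitute known values:
  E[X_{t+1} | ...] = (-0.807) * (2)
                   = -1.6140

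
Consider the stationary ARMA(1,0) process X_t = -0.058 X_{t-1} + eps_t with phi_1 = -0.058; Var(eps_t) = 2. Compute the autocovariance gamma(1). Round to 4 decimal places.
\gamma(1) = -0.1164

Multiply the model equation by X_{t-k} and take expectations. With theta_0 = psi_0 = 1 and psi_j the MA(infinity) weights, this gives
  gamma(k) - sum_i phi_i gamma(k-i) = c_k,
  c_k = sigma^2 * sum_{j=k..q} theta_j psi_{j-k}   (c_k = 0 for k > q),
using gamma(-m) = gamma(m).
Pure AR (q = 0): c_0 = sigma^2 = 2, c_k = 0 for k >= 1.
Equations for k = 0 and k = 1 (AR order 1):
  gamma(0) = phi_1 gamma(1) + c_0
  gamma(1) = phi_1 gamma(0) + c_1
Substituting the second into the first: gamma(0) (1 - phi_1^2) = c_0 + phi_1 c_1, so
  gamma(0) = c_0 / (1 - phi_1^2) = 2 / (1 - (-0.058)^2) = 2 / 0.996636 = 2.006751.
  gamma(1) = phi_1 gamma(0) = (-0.058)(2.006751) = -0.116392.
Therefore gamma(1) = -0.1164 (to 4 decimal places).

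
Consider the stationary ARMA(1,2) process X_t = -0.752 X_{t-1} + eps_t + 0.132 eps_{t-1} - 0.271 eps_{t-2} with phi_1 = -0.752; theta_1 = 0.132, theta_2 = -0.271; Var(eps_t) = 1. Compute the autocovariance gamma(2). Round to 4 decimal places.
\gamma(2) = 0.3359

Multiply the model equation by X_{t-k} and take expectations. With theta_0 = psi_0 = 1 and psi_j the MA(infinity) weights, this gives
  gamma(k) - sum_i phi_i gamma(k-i) = c_k,
  c_k = sigma^2 * sum_{j=k..q} theta_j psi_{j-k}   (c_k = 0 for k > q),
using gamma(-m) = gamma(m).
psi-weights needed (psi_j = theta_j + sum_i phi_i psi_{j-i}):
  psi_1 = theta_1 + phi_1 = 0.132 + (-0.752) = -0.62
  psi_2 = theta_2 + phi_1 psi_1 = -0.271 + (-0.752)(-0.62) = 0.19524
Right-hand sides:
  c_0 = sigma^2 (1 + theta_1 psi_1 + theta_2 psi_2) = 1 * (1 + (0.132)(-0.62) + (-0.271)(0.19524)) = 1 * 0.86525 = 0.86525
  c_1 = sigma^2 (theta_1 + theta_2 psi_1) = 1 * (0.132 + (-0.271)(-0.62)) = 0.30002
  c_2 = sigma^2 theta_2 = 1 * (-0.271) = -0.271
Equations for k = 0 and k = 1 (AR order 1):
  gamma(0) = phi_1 gamma(1) + c_0
  gamma(1) = phi_1 gamma(0) + c_1
Substituting the second into the first: gamma(0) (1 - phi_1^2) = c_0 + phi_1 c_1, so
  gamma(0) = (c_0 + phi_1 c_1) / (1 - phi_1^2) = (0.86525 + (-0.752)(0.30002)) / (1 - (-0.752)^2) = 0.639635 / 0.434496 = 1.472131.
  gamma(1) = phi_1 gamma(0) + c_1 = (-0.752)(1.472131) + (0.30002) = -0.807022.
For k = 2: gamma(2) = phi_1 gamma(1) + c_2
  = (-0.752)(-0.807022) + (-0.271) = 0.335881.
Therefore gamma(2) = 0.3359 (to 4 decimal places).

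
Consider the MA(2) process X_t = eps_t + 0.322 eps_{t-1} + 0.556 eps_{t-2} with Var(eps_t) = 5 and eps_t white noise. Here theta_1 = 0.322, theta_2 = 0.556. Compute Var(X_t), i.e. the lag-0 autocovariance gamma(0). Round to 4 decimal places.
\gamma(0) = 7.0641

For an MA(q) process X_t = eps_t + sum_i theta_i eps_{t-i} with
Var(eps_t) = sigma^2, the variance is
  gamma(0) = sigma^2 * (1 + sum_i theta_i^2).
  sum_i theta_i^2 = (0.322)^2 + (0.556)^2 = 0.103684 + 0.309136 = 0.41282.
  gamma(0) = 5 * (1 + 0.41282) = 5 * 1.41282 = 7.0641.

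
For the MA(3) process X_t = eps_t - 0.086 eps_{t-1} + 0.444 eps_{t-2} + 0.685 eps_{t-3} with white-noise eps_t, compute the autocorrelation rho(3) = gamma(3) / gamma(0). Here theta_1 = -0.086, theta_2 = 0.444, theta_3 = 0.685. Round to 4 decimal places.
\rho(3) = 0.4093

For an MA(q) process with theta_0 = 1, the autocovariance is
  gamma(k) = sigma^2 * sum_{i=0..q-k} theta_i * theta_{i+k},
and rho(k) = gamma(k) / gamma(0). Sigma^2 cancels.
  numerator   = (1)*(0.685) = 0.685.
  denominator = (1)^2 + (-0.086)^2 + (0.444)^2 + (0.685)^2 = 1.673757.
  rho(3) = 0.685 / 1.673757 = 0.4093.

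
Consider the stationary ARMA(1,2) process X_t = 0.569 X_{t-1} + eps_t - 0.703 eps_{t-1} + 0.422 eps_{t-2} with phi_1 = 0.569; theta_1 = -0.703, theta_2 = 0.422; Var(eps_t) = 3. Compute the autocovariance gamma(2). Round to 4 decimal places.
\gamma(2) = 1.1299

Multiply the model equation by X_{t-k} and take expectations. With theta_0 = psi_0 = 1 and psi_j the MA(infinity) weights, this gives
  gamma(k) - sum_i phi_i gamma(k-i) = c_k,
  c_k = sigma^2 * sum_{j=k..q} theta_j psi_{j-k}   (c_k = 0 for k > q),
using gamma(-m) = gamma(m).
psi-weights needed (psi_j = theta_j + sum_i phi_i psi_{j-i}):
  psi_1 = theta_1 + phi_1 = -0.703 + (0.569) = -0.134
  psi_2 = theta_2 + phi_1 psi_1 = 0.422 + (0.569)(-0.134) = 0.345754
Right-hand sides:
  c_0 = sigma^2 (1 + theta_1 psi_1 + theta_2 psi_2) = 3 * (1 + (-0.703)(-0.134) + (0.422)(0.345754)) = 3 * 1.24011 = 3.720331
  c_1 = sigma^2 (theta_1 + theta_2 psi_1) = 3 * (-0.703 + (0.422)(-0.134)) = -2.278644
  c_2 = sigma^2 theta_2 = 3 * (0.422) = 1.266
Equations for k = 0 and k = 1 (AR order 1):
  gamma(0) = phi_1 gamma(1) + c_0
  gamma(1) = phi_1 gamma(0) + c_1
Substituting the second into the first: gamma(0) (1 - phi_1^2) = c_0 + phi_1 c_1, so
  gamma(0) = (c_0 + phi_1 c_1) / (1 - phi_1^2) = (3.720331 + (0.569)(-2.278644)) / (1 - (0.569)^2) = 2.423782 / 0.676239 = 3.584209.
  gamma(1) = phi_1 gamma(0) + c_1 = (0.569)(3.584209) + (-2.278644) = -0.239229.
For k = 2: gamma(2) = phi_1 gamma(1) + c_2
  = (0.569)(-0.239229) + (1.266) = 1.129879.
Therefore gamma(2) = 1.1299 (to 4 decimal places).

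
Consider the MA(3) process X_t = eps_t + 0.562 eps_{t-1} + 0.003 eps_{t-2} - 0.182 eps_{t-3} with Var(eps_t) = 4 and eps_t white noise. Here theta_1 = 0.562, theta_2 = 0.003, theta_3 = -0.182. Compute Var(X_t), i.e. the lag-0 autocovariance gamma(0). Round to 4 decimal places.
\gamma(0) = 5.3959

For an MA(q) process X_t = eps_t + sum_i theta_i eps_{t-i} with
Var(eps_t) = sigma^2, the variance is
  gamma(0) = sigma^2 * (1 + sum_i theta_i^2).
  sum_i theta_i^2 = (0.562)^2 + (0.003)^2 + (-0.182)^2 = 0.315844 + 0.000009 + 0.033124 = 0.348977.
  gamma(0) = 4 * (1 + 0.348977) = 4 * 1.348977 = 5.395908, which rounds to 5.3959.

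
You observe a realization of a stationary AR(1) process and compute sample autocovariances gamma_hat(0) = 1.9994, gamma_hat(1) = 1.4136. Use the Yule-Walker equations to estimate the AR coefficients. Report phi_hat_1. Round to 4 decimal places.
\hat\phi_{1} = 0.7070

The Yule-Walker equations for an AR(p) process read, in matrix form,
  Gamma_p phi = r_p,   with   (Gamma_p)_{ij} = gamma(|i - j|),
                       (r_p)_i = gamma(i),   i,j = 1..p.
Substitute the sample gammas (Toeplitz matrix and right-hand side of size 1):
  Gamma_p = [[1.9994]]
  r_p     = [1.4136]
With p = 1 this is the single equation gamma(0) phi_1 = gamma(1):
  phi_hat_1 = gamma(1) / gamma(0) = 1.4136 / 1.9994 = 0.7070.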